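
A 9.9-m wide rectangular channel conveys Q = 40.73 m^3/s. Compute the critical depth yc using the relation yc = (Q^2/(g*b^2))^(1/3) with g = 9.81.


Using yc = (Q^2 / (g * b^2))^(1/3):
Q^2 = 40.73^2 = 1658.93.
g * b^2 = 9.81 * 9.9^2 = 9.81 * 98.01 = 961.48.
Q^2 / (g*b^2) = 1658.93 / 961.48 = 1.7254.
yc = 1.7254^(1/3) = 1.1994 m.

1.1994


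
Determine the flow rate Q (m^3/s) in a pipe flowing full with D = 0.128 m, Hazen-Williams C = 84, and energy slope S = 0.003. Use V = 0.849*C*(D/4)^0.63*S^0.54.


For a full circular pipe, R = D/4 = 0.128/4 = 0.032 m.
V = 0.849 * 84 * 0.032^0.63 * 0.003^0.54
  = 0.849 * 84 * 0.114352 * 0.043416
  = 0.3541 m/s.
Pipe area A = pi*D^2/4 = pi*0.128^2/4 = 0.0129 m^2.
Q = A * V = 0.0129 * 0.3541 = 0.0046 m^3/s.

0.0046


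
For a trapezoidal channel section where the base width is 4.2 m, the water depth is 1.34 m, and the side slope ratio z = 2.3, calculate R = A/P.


For a trapezoidal section with side slope z:
A = (b + z*y)*y = (4.2 + 2.3*1.34)*1.34 = 9.758 m^2.
P = b + 2*y*sqrt(1 + z^2) = 4.2 + 2*1.34*sqrt(1 + 2.3^2) = 10.921 m.
R = A/P = 9.758 / 10.921 = 0.8935 m.

0.8935


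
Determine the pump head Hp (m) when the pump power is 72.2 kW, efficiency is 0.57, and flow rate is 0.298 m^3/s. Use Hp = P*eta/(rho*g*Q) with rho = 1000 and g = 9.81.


Pump head formula: Hp = P * eta / (rho * g * Q).
Numerator: P * eta = 72.2 * 1000 * 0.57 = 41154.0 W.
Denominator: rho * g * Q = 1000 * 9.81 * 0.298 = 2923.38.
Hp = 41154.0 / 2923.38 = 14.08 m.

14.08


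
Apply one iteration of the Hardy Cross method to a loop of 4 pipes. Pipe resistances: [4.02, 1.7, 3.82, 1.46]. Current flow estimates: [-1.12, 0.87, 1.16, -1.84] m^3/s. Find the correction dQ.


Numerator terms (r*Q*|Q|): 4.02*-1.12*|-1.12| = -5.0427; 1.7*0.87*|0.87| = 1.2867; 3.82*1.16*|1.16| = 5.1402; 1.46*-1.84*|-1.84| = -4.943.
Sum of numerator = -3.5587.
Denominator terms (r*|Q|): 4.02*|-1.12| = 4.5024; 1.7*|0.87| = 1.479; 3.82*|1.16| = 4.4312; 1.46*|-1.84| = 2.6864.
2 * sum of denominator = 2 * 13.099 = 26.198.
dQ = --3.5587 / 26.198 = 0.1358 m^3/s.

0.1358


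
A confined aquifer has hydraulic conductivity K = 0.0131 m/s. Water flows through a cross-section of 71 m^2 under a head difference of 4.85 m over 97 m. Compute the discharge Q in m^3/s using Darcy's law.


Darcy's law: Q = K * A * i, where i = dh/L.
Hydraulic gradient i = 4.85 / 97 = 0.05.
Q = 0.0131 * 71 * 0.05
  = 0.0465 m^3/s.

0.0465


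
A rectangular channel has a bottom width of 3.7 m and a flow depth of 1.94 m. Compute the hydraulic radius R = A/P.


For a rectangular section:
Flow area A = b * y = 3.7 * 1.94 = 7.18 m^2.
Wetted perimeter P = b + 2y = 3.7 + 2*1.94 = 7.58 m.
Hydraulic radius R = A/P = 7.18 / 7.58 = 0.947 m.

0.947


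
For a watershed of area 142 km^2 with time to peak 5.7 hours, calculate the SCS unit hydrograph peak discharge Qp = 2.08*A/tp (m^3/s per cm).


SCS formula: Qp = 2.08 * A / tp.
Qp = 2.08 * 142 / 5.7
   = 295.36 / 5.7
   = 51.82 m^3/s per cm.

51.82


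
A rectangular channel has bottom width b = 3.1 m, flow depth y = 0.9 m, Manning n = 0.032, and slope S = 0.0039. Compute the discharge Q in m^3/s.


For a rectangular channel, the cross-sectional area A = b * y = 3.1 * 0.9 = 2.79 m^2.
The wetted perimeter P = b + 2y = 3.1 + 2*0.9 = 4.9 m.
Hydraulic radius R = A/P = 2.79/4.9 = 0.5694 m.
Velocity V = (1/n)*R^(2/3)*S^(1/2) = (1/0.032)*0.5694^(2/3)*0.0039^(1/2) = 1.3407 m/s.
Discharge Q = A * V = 2.79 * 1.3407 = 3.74 m^3/s.

3.74


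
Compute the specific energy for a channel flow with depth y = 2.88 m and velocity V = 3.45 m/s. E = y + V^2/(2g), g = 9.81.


Specific energy E = y + V^2/(2g).
Velocity head = V^2/(2g) = 3.45^2 / (2*9.81) = 11.9025 / 19.62 = 0.6067 m.
E = 2.88 + 0.6067 = 3.4867 m.

3.4867


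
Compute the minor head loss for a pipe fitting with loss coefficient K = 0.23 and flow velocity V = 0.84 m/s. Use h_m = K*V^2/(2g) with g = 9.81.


Minor loss formula: h_m = K * V^2/(2g).
V^2 = 0.84^2 = 0.7056.
V^2/(2g) = 0.7056 / 19.62 = 0.036 m.
h_m = 0.23 * 0.036 = 0.0083 m.

0.0083


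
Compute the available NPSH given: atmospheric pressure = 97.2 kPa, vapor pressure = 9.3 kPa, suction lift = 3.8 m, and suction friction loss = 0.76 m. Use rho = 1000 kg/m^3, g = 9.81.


NPSHa = p_atm/(rho*g) - z_s - hf_s - p_vap/(rho*g).
p_atm/(rho*g) = 97.2*1000 / (1000*9.81) = 9.908 m.
p_vap/(rho*g) = 9.3*1000 / (1000*9.81) = 0.948 m.
NPSHa = 9.908 - 3.8 - 0.76 - 0.948
      = 4.4 m.

4.4


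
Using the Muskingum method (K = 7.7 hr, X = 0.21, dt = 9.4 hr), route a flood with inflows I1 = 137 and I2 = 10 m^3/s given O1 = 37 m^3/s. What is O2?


Muskingum coefficients:
denom = 2*K*(1-X) + dt = 2*7.7*(1-0.21) + 9.4 = 21.566.
C0 = (dt - 2*K*X)/denom = (9.4 - 2*7.7*0.21)/21.566 = 0.2859.
C1 = (dt + 2*K*X)/denom = (9.4 + 2*7.7*0.21)/21.566 = 0.5858.
C2 = (2*K*(1-X) - dt)/denom = 0.1283.
O2 = C0*I2 + C1*I1 + C2*O1
   = 0.2859*10 + 0.5858*137 + 0.1283*37
   = 87.86 m^3/s.

87.86


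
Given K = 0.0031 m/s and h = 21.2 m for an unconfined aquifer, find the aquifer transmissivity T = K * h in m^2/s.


Transmissivity is defined as T = K * h.
T = 0.0031 * 21.2
  = 0.0657 m^2/s.

0.0657


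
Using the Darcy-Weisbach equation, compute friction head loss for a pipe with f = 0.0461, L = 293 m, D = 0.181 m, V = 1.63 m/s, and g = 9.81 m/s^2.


Darcy-Weisbach equation: h_f = f * (L/D) * V^2/(2g).
f * L/D = 0.0461 * 293/0.181 = 74.626.
V^2/(2g) = 1.63^2 / (2*9.81) = 2.6569 / 19.62 = 0.1354 m.
h_f = 74.626 * 0.1354 = 10.106 m.

10.106


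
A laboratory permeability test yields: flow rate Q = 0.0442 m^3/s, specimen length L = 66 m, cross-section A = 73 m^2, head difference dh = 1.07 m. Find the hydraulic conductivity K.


From K = Q*L / (A*dh):
Numerator: Q*L = 0.0442 * 66 = 2.9172.
Denominator: A*dh = 73 * 1.07 = 78.11.
K = 2.9172 / 78.11 = 0.037347 m/s.

0.037347


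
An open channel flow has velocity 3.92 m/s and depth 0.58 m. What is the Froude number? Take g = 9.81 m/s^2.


The Froude number is defined as Fr = V / sqrt(g*y).
g*y = 9.81 * 0.58 = 5.6898.
sqrt(g*y) = sqrt(5.6898) = 2.3853.
Fr = 3.92 / 2.3853 = 1.6434.

1.6434


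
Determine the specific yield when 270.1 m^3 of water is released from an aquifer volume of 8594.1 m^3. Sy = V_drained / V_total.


Specific yield Sy = Volume drained / Total volume.
Sy = 270.1 / 8594.1
   = 0.0314.

0.0314


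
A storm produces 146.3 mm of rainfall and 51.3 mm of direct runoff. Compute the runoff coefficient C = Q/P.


The runoff coefficient C = runoff depth / rainfall depth.
C = 51.3 / 146.3
  = 0.3506.

0.3506


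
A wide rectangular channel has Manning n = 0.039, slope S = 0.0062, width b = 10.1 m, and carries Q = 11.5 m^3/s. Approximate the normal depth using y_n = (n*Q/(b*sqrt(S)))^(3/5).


We use the wide-channel approximation y_n = (n*Q/(b*sqrt(S)))^(3/5).
sqrt(S) = sqrt(0.0062) = 0.07874.
Numerator: n*Q = 0.039 * 11.5 = 0.4485.
Denominator: b*sqrt(S) = 10.1 * 0.07874 = 0.795274.
arg = 0.564.
y_n = 0.564^(3/5) = 0.7092 m.

0.7092


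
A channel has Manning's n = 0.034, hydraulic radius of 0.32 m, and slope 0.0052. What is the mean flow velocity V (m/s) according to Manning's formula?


Manning's equation gives V = (1/n) * R^(2/3) * S^(1/2).
First, compute R^(2/3) = 0.32^(2/3) = 0.4678.
Next, S^(1/2) = 0.0052^(1/2) = 0.072111.
Then 1/n = 1/0.034 = 29.41.
V = 29.41 * 0.4678 * 0.072111 = 0.9923 m/s.

0.9923


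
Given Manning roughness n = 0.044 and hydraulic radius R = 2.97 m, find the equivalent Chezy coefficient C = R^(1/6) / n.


The Chezy coefficient relates to Manning's n through C = R^(1/6) / n.
R^(1/6) = 2.97^(1/6) = 1.198927.
C = 1.198927 / 0.044 = 27.25 m^(1/2)/s.

27.25


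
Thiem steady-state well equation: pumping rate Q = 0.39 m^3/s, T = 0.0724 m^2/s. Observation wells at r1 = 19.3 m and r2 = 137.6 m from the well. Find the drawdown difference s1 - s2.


Thiem equation: s1 - s2 = Q/(2*pi*T) * ln(r2/r1).
ln(r2/r1) = ln(137.6/19.3) = 1.9642.
Q/(2*pi*T) = 0.39 / (2*pi*0.0724) = 0.39 / 0.4549 = 0.8573.
s1 - s2 = 0.8573 * 1.9642 = 1.684 m.

1.684


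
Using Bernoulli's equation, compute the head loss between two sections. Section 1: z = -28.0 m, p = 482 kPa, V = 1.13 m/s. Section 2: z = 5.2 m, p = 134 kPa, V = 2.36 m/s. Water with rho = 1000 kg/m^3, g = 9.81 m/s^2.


Total head at each section: H = z + p/(rho*g) + V^2/(2g).
H1 = -28.0 + 482*1000/(1000*9.81) + 1.13^2/(2*9.81)
   = -28.0 + 49.134 + 0.0651
   = 21.199 m.
H2 = 5.2 + 134*1000/(1000*9.81) + 2.36^2/(2*9.81)
   = 5.2 + 13.66 + 0.2839
   = 19.143 m.
h_L = H1 - H2 = 21.199 - 19.143 = 2.055 m.

2.055


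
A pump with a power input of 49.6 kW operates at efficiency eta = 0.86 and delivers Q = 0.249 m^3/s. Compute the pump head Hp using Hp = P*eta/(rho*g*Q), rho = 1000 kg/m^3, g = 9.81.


Pump head formula: Hp = P * eta / (rho * g * Q).
Numerator: P * eta = 49.6 * 1000 * 0.86 = 42656.0 W.
Denominator: rho * g * Q = 1000 * 9.81 * 0.249 = 2442.69.
Hp = 42656.0 / 2442.69 = 17.46 m.

17.46


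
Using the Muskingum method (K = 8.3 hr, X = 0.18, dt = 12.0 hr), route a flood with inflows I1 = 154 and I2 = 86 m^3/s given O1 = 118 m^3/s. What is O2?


Muskingum coefficients:
denom = 2*K*(1-X) + dt = 2*8.3*(1-0.18) + 12.0 = 25.612.
C0 = (dt - 2*K*X)/denom = (12.0 - 2*8.3*0.18)/25.612 = 0.3519.
C1 = (dt + 2*K*X)/denom = (12.0 + 2*8.3*0.18)/25.612 = 0.5852.
C2 = (2*K*(1-X) - dt)/denom = 0.0629.
O2 = C0*I2 + C1*I1 + C2*O1
   = 0.3519*86 + 0.5852*154 + 0.0629*118
   = 127.81 m^3/s.

127.81


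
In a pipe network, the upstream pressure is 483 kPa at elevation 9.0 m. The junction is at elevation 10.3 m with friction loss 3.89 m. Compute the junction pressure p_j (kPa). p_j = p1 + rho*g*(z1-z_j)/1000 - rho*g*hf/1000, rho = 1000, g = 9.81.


Junction pressure: p_j = p1 + rho*g*(z1 - z_j)/1000 - rho*g*hf/1000.
Elevation term = 1000*9.81*(9.0 - 10.3)/1000 = -12.753 kPa.
Friction term = 1000*9.81*3.89/1000 = 38.161 kPa.
p_j = 483 + -12.753 - 38.161 = 432.09 kPa.

432.09


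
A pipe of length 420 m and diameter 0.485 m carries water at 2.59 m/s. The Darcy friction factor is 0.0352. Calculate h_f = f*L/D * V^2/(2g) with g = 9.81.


Darcy-Weisbach equation: h_f = f * (L/D) * V^2/(2g).
f * L/D = 0.0352 * 420/0.485 = 30.4825.
V^2/(2g) = 2.59^2 / (2*9.81) = 6.7081 / 19.62 = 0.3419 m.
h_f = 30.4825 * 0.3419 = 10.422 m.

10.422


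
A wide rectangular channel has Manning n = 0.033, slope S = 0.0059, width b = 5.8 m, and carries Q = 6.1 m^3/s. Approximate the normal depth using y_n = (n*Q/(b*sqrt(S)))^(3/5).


We use the wide-channel approximation y_n = (n*Q/(b*sqrt(S)))^(3/5).
sqrt(S) = sqrt(0.0059) = 0.076811.
Numerator: n*Q = 0.033 * 6.1 = 0.2013.
Denominator: b*sqrt(S) = 5.8 * 0.076811 = 0.445504.
arg = 0.4518.
y_n = 0.4518^(3/5) = 0.6209 m.

0.6209


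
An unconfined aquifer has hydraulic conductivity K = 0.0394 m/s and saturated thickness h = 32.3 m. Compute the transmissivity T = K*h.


Transmissivity is defined as T = K * h.
T = 0.0394 * 32.3
  = 1.2726 m^2/s.

1.2726


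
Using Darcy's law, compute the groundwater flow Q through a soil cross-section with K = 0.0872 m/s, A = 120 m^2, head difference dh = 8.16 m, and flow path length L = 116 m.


Darcy's law: Q = K * A * i, where i = dh/L.
Hydraulic gradient i = 8.16 / 116 = 0.070345.
Q = 0.0872 * 120 * 0.070345
  = 0.7361 m^3/s.

0.7361


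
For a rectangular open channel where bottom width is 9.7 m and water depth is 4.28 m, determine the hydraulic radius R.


For a rectangular section:
Flow area A = b * y = 9.7 * 4.28 = 41.52 m^2.
Wetted perimeter P = b + 2y = 9.7 + 2*4.28 = 18.26 m.
Hydraulic radius R = A/P = 41.52 / 18.26 = 2.2736 m.

2.2736


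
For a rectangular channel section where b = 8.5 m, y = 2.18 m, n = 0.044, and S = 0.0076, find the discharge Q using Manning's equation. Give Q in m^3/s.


For a rectangular channel, the cross-sectional area A = b * y = 8.5 * 2.18 = 18.53 m^2.
The wetted perimeter P = b + 2y = 8.5 + 2*2.18 = 12.86 m.
Hydraulic radius R = A/P = 18.53/12.86 = 1.4409 m.
Velocity V = (1/n)*R^(2/3)*S^(1/2) = (1/0.044)*1.4409^(2/3)*0.0076^(1/2) = 2.5276 m/s.
Discharge Q = A * V = 18.53 * 2.5276 = 46.837 m^3/s.

46.837


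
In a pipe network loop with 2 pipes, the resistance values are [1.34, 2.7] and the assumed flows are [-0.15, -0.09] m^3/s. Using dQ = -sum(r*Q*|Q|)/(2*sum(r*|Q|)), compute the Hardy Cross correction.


Numerator terms (r*Q*|Q|): 1.34*-0.15*|-0.15| = -0.0301; 2.7*-0.09*|-0.09| = -0.0219.
Sum of numerator = -0.052.
Denominator terms (r*|Q|): 1.34*|-0.15| = 0.201; 2.7*|-0.09| = 0.243.
2 * sum of denominator = 2 * 0.444 = 0.888.
dQ = --0.052 / 0.888 = 0.0586 m^3/s.

0.0586


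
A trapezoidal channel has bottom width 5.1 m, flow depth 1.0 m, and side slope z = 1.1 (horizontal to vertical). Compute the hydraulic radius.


For a trapezoidal section with side slope z:
A = (b + z*y)*y = (5.1 + 1.1*1.0)*1.0 = 6.2 m^2.
P = b + 2*y*sqrt(1 + z^2) = 5.1 + 2*1.0*sqrt(1 + 1.1^2) = 8.073 m.
R = A/P = 6.2 / 8.073 = 0.768 m.

0.768


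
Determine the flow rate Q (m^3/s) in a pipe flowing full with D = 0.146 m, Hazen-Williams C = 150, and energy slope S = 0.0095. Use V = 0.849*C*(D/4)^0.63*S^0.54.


For a full circular pipe, R = D/4 = 0.146/4 = 0.0365 m.
V = 0.849 * 150 * 0.0365^0.63 * 0.0095^0.54
  = 0.849 * 150 * 0.124235 * 0.080904
  = 1.28 m/s.
Pipe area A = pi*D^2/4 = pi*0.146^2/4 = 0.0167 m^2.
Q = A * V = 0.0167 * 1.28 = 0.0214 m^3/s.

0.0214


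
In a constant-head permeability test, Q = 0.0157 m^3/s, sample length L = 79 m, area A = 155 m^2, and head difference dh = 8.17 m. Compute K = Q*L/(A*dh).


From K = Q*L / (A*dh):
Numerator: Q*L = 0.0157 * 79 = 1.2403.
Denominator: A*dh = 155 * 8.17 = 1266.35.
K = 1.2403 / 1266.35 = 0.000979 m/s.

0.000979


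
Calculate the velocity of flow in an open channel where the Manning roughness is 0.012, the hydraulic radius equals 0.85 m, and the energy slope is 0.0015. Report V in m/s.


Manning's equation gives V = (1/n) * R^(2/3) * S^(1/2).
First, compute R^(2/3) = 0.85^(2/3) = 0.8973.
Next, S^(1/2) = 0.0015^(1/2) = 0.03873.
Then 1/n = 1/0.012 = 83.33.
V = 83.33 * 0.8973 * 0.03873 = 2.8961 m/s.

2.8961


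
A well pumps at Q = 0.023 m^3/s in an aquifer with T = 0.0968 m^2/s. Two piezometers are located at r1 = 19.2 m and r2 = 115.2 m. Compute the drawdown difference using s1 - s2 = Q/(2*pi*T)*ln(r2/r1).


Thiem equation: s1 - s2 = Q/(2*pi*T) * ln(r2/r1).
ln(r2/r1) = ln(115.2/19.2) = 1.7918.
Q/(2*pi*T) = 0.023 / (2*pi*0.0968) = 0.023 / 0.6082 = 0.0378.
s1 - s2 = 0.0378 * 1.7918 = 0.0678 m.

0.0678


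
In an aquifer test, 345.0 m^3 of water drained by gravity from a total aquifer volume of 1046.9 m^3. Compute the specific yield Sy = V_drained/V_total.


Specific yield Sy = Volume drained / Total volume.
Sy = 345.0 / 1046.9
   = 0.3295.

0.3295


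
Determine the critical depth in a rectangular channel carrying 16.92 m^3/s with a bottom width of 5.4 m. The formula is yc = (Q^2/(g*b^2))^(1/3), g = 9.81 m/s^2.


Using yc = (Q^2 / (g * b^2))^(1/3):
Q^2 = 16.92^2 = 286.29.
g * b^2 = 9.81 * 5.4^2 = 9.81 * 29.16 = 286.06.
Q^2 / (g*b^2) = 286.29 / 286.06 = 1.0008.
yc = 1.0008^(1/3) = 1.0003 m.

1.0003


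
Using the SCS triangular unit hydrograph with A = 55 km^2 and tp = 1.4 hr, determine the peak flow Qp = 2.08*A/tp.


SCS formula: Qp = 2.08 * A / tp.
Qp = 2.08 * 55 / 1.4
   = 114.4 / 1.4
   = 81.71 m^3/s per cm.

81.71


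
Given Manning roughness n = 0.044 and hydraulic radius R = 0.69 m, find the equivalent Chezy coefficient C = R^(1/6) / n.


The Chezy coefficient relates to Manning's n through C = R^(1/6) / n.
R^(1/6) = 0.69^(1/6) = 0.94003.
C = 0.94003 / 0.044 = 21.36 m^(1/2)/s.

21.36


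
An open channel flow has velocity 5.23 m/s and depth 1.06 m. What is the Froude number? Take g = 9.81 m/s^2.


The Froude number is defined as Fr = V / sqrt(g*y).
g*y = 9.81 * 1.06 = 10.3986.
sqrt(g*y) = sqrt(10.3986) = 3.2247.
Fr = 5.23 / 3.2247 = 1.6219.

1.6219


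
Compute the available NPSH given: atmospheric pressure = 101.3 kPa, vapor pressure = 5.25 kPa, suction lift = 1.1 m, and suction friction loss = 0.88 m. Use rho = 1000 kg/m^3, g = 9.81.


NPSHa = p_atm/(rho*g) - z_s - hf_s - p_vap/(rho*g).
p_atm/(rho*g) = 101.3*1000 / (1000*9.81) = 10.326 m.
p_vap/(rho*g) = 5.25*1000 / (1000*9.81) = 0.535 m.
NPSHa = 10.326 - 1.1 - 0.88 - 0.535
      = 7.81 m.

7.81


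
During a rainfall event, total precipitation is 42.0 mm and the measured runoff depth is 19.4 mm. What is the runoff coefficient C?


The runoff coefficient C = runoff depth / rainfall depth.
C = 19.4 / 42.0
  = 0.4619.

0.4619


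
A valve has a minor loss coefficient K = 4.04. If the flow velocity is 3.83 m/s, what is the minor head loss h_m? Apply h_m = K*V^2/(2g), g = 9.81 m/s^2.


Minor loss formula: h_m = K * V^2/(2g).
V^2 = 3.83^2 = 14.6689.
V^2/(2g) = 14.6689 / 19.62 = 0.7477 m.
h_m = 4.04 * 0.7477 = 3.0205 m.

3.0205


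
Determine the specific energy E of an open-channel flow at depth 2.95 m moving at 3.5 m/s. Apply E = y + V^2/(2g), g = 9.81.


Specific energy E = y + V^2/(2g).
Velocity head = V^2/(2g) = 3.5^2 / (2*9.81) = 12.25 / 19.62 = 0.6244 m.
E = 2.95 + 0.6244 = 3.5744 m.

3.5744


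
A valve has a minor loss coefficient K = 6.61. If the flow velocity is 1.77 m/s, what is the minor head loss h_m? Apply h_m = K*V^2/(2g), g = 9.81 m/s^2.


Minor loss formula: h_m = K * V^2/(2g).
V^2 = 1.77^2 = 3.1329.
V^2/(2g) = 3.1329 / 19.62 = 0.1597 m.
h_m = 6.61 * 0.1597 = 1.0555 m.

1.0555


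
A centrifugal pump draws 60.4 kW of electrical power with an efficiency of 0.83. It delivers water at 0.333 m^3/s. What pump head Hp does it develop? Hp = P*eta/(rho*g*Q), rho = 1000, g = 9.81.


Pump head formula: Hp = P * eta / (rho * g * Q).
Numerator: P * eta = 60.4 * 1000 * 0.83 = 50132.0 W.
Denominator: rho * g * Q = 1000 * 9.81 * 0.333 = 3266.73.
Hp = 50132.0 / 3266.73 = 15.35 m.

15.35


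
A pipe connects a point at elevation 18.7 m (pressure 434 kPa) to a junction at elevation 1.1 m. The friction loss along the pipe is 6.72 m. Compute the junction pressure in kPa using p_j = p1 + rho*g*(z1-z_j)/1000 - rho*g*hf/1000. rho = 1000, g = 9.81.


Junction pressure: p_j = p1 + rho*g*(z1 - z_j)/1000 - rho*g*hf/1000.
Elevation term = 1000*9.81*(18.7 - 1.1)/1000 = 172.656 kPa.
Friction term = 1000*9.81*6.72/1000 = 65.923 kPa.
p_j = 434 + 172.656 - 65.923 = 540.73 kPa.

540.73


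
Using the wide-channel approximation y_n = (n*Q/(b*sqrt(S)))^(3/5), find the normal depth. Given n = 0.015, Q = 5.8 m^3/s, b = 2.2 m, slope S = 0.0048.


We use the wide-channel approximation y_n = (n*Q/(b*sqrt(S)))^(3/5).
sqrt(S) = sqrt(0.0048) = 0.069282.
Numerator: n*Q = 0.015 * 5.8 = 0.087.
Denominator: b*sqrt(S) = 2.2 * 0.069282 = 0.15242.
arg = 0.5708.
y_n = 0.5708^(3/5) = 0.7143 m.

0.7143


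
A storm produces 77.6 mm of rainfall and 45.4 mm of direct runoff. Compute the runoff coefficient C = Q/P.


The runoff coefficient C = runoff depth / rainfall depth.
C = 45.4 / 77.6
  = 0.5851.

0.5851


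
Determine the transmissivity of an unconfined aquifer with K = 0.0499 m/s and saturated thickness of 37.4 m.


Transmissivity is defined as T = K * h.
T = 0.0499 * 37.4
  = 1.8663 m^2/s.

1.8663


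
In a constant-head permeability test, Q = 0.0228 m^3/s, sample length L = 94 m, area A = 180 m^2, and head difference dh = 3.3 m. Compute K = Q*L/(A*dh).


From K = Q*L / (A*dh):
Numerator: Q*L = 0.0228 * 94 = 2.1432.
Denominator: A*dh = 180 * 3.3 = 594.0.
K = 2.1432 / 594.0 = 0.003608 m/s.

0.003608


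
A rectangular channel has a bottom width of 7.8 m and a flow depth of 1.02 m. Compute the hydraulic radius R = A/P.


For a rectangular section:
Flow area A = b * y = 7.8 * 1.02 = 7.96 m^2.
Wetted perimeter P = b + 2y = 7.8 + 2*1.02 = 9.84 m.
Hydraulic radius R = A/P = 7.96 / 9.84 = 0.8085 m.

0.8085


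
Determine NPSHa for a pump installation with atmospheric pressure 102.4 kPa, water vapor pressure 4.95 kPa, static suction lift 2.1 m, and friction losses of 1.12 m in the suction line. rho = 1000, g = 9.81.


NPSHa = p_atm/(rho*g) - z_s - hf_s - p_vap/(rho*g).
p_atm/(rho*g) = 102.4*1000 / (1000*9.81) = 10.438 m.
p_vap/(rho*g) = 4.95*1000 / (1000*9.81) = 0.505 m.
NPSHa = 10.438 - 2.1 - 1.12 - 0.505
      = 6.71 m.

6.71


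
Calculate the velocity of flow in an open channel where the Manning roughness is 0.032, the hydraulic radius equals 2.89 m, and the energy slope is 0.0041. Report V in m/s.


Manning's equation gives V = (1/n) * R^(2/3) * S^(1/2).
First, compute R^(2/3) = 2.89^(2/3) = 2.0289.
Next, S^(1/2) = 0.0041^(1/2) = 0.064031.
Then 1/n = 1/0.032 = 31.25.
V = 31.25 * 2.0289 * 0.064031 = 4.0598 m/s.

4.0598


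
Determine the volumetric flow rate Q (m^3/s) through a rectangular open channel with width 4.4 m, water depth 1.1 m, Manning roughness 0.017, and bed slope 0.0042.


For a rectangular channel, the cross-sectional area A = b * y = 4.4 * 1.1 = 4.84 m^2.
The wetted perimeter P = b + 2y = 4.4 + 2*1.1 = 6.6 m.
Hydraulic radius R = A/P = 4.84/6.6 = 0.7333 m.
Velocity V = (1/n)*R^(2/3)*S^(1/2) = (1/0.017)*0.7333^(2/3)*0.0042^(1/2) = 3.1001 m/s.
Discharge Q = A * V = 4.84 * 3.1001 = 15.005 m^3/s.

15.005


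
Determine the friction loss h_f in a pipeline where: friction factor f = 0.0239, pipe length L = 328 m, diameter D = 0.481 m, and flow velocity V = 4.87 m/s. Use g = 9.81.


Darcy-Weisbach equation: h_f = f * (L/D) * V^2/(2g).
f * L/D = 0.0239 * 328/0.481 = 16.2977.
V^2/(2g) = 4.87^2 / (2*9.81) = 23.7169 / 19.62 = 1.2088 m.
h_f = 16.2977 * 1.2088 = 19.701 m.

19.701


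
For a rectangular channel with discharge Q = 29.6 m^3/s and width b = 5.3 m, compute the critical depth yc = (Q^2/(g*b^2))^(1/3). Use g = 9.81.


Using yc = (Q^2 / (g * b^2))^(1/3):
Q^2 = 29.6^2 = 876.16.
g * b^2 = 9.81 * 5.3^2 = 9.81 * 28.09 = 275.56.
Q^2 / (g*b^2) = 876.16 / 275.56 = 3.1796.
yc = 3.1796^(1/3) = 1.4705 m.

1.4705


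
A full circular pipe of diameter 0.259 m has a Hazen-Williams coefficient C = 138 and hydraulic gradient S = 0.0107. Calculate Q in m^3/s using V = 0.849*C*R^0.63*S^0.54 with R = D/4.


For a full circular pipe, R = D/4 = 0.259/4 = 0.0648 m.
V = 0.849 * 138 * 0.0648^0.63 * 0.0107^0.54
  = 0.849 * 138 * 0.178271 * 0.086271
  = 1.8019 m/s.
Pipe area A = pi*D^2/4 = pi*0.259^2/4 = 0.0527 m^2.
Q = A * V = 0.0527 * 1.8019 = 0.0949 m^3/s.

0.0949


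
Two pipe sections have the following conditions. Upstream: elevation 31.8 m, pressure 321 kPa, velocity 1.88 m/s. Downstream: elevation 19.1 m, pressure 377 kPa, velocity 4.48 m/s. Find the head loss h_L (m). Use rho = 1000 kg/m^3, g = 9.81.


Total head at each section: H = z + p/(rho*g) + V^2/(2g).
H1 = 31.8 + 321*1000/(1000*9.81) + 1.88^2/(2*9.81)
   = 31.8 + 32.722 + 0.1801
   = 64.702 m.
H2 = 19.1 + 377*1000/(1000*9.81) + 4.48^2/(2*9.81)
   = 19.1 + 38.43 + 1.023
   = 58.553 m.
h_L = H1 - H2 = 64.702 - 58.553 = 6.149 m.

6.149


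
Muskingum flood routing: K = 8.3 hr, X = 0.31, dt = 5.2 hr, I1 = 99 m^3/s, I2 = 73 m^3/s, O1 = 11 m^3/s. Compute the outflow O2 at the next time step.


Muskingum coefficients:
denom = 2*K*(1-X) + dt = 2*8.3*(1-0.31) + 5.2 = 16.654.
C0 = (dt - 2*K*X)/denom = (5.2 - 2*8.3*0.31)/16.654 = 0.0032.
C1 = (dt + 2*K*X)/denom = (5.2 + 2*8.3*0.31)/16.654 = 0.6212.
C2 = (2*K*(1-X) - dt)/denom = 0.3755.
O2 = C0*I2 + C1*I1 + C2*O1
   = 0.0032*73 + 0.6212*99 + 0.3755*11
   = 65.87 m^3/s.

65.87


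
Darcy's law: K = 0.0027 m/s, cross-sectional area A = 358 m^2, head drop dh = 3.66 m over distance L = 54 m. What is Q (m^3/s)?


Darcy's law: Q = K * A * i, where i = dh/L.
Hydraulic gradient i = 3.66 / 54 = 0.067778.
Q = 0.0027 * 358 * 0.067778
  = 0.0655 m^3/s.

0.0655


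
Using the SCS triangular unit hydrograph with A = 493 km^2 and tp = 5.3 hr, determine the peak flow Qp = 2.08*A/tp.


SCS formula: Qp = 2.08 * A / tp.
Qp = 2.08 * 493 / 5.3
   = 1025.44 / 5.3
   = 193.48 m^3/s per cm.

193.48


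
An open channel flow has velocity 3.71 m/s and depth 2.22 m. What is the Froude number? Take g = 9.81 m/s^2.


The Froude number is defined as Fr = V / sqrt(g*y).
g*y = 9.81 * 2.22 = 21.7782.
sqrt(g*y) = sqrt(21.7782) = 4.6667.
Fr = 3.71 / 4.6667 = 0.795.

0.795


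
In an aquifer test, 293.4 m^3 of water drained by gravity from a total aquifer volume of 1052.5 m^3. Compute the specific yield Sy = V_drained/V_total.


Specific yield Sy = Volume drained / Total volume.
Sy = 293.4 / 1052.5
   = 0.2788.

0.2788


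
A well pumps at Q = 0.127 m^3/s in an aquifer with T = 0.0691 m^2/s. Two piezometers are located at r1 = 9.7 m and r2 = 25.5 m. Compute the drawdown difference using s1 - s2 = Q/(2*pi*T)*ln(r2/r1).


Thiem equation: s1 - s2 = Q/(2*pi*T) * ln(r2/r1).
ln(r2/r1) = ln(25.5/9.7) = 0.9666.
Q/(2*pi*T) = 0.127 / (2*pi*0.0691) = 0.127 / 0.4342 = 0.2925.
s1 - s2 = 0.2925 * 0.9666 = 0.2827 m.

0.2827


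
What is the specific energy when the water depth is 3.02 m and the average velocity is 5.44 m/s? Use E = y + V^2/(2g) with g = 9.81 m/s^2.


Specific energy E = y + V^2/(2g).
Velocity head = V^2/(2g) = 5.44^2 / (2*9.81) = 29.5936 / 19.62 = 1.5083 m.
E = 3.02 + 1.5083 = 4.5283 m.

4.5283


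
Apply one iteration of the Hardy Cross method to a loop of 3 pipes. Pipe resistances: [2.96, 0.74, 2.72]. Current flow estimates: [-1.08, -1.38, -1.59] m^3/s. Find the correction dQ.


Numerator terms (r*Q*|Q|): 2.96*-1.08*|-1.08| = -3.4525; 0.74*-1.38*|-1.38| = -1.4093; 2.72*-1.59*|-1.59| = -6.8764.
Sum of numerator = -11.7382.
Denominator terms (r*|Q|): 2.96*|-1.08| = 3.1968; 0.74*|-1.38| = 1.0212; 2.72*|-1.59| = 4.3248.
2 * sum of denominator = 2 * 8.5428 = 17.0856.
dQ = --11.7382 / 17.0856 = 0.687 m^3/s.

0.687


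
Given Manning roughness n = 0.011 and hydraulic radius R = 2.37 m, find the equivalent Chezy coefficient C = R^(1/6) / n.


The Chezy coefficient relates to Manning's n through C = R^(1/6) / n.
R^(1/6) = 2.37^(1/6) = 1.15467.
C = 1.15467 / 0.011 = 104.97 m^(1/2)/s.

104.97


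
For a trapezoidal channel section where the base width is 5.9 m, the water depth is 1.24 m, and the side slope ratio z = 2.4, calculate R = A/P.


For a trapezoidal section with side slope z:
A = (b + z*y)*y = (5.9 + 2.4*1.24)*1.24 = 11.006 m^2.
P = b + 2*y*sqrt(1 + z^2) = 5.9 + 2*1.24*sqrt(1 + 2.4^2) = 12.348 m.
R = A/P = 11.006 / 12.348 = 0.8913 m.

0.8913


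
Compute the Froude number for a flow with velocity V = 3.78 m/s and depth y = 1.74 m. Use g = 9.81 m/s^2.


The Froude number is defined as Fr = V / sqrt(g*y).
g*y = 9.81 * 1.74 = 17.0694.
sqrt(g*y) = sqrt(17.0694) = 4.1315.
Fr = 3.78 / 4.1315 = 0.9149.

0.9149


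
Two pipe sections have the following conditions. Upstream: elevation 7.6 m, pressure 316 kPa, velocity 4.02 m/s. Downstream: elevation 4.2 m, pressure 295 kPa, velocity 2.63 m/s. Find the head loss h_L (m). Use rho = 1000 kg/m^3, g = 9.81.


Total head at each section: H = z + p/(rho*g) + V^2/(2g).
H1 = 7.6 + 316*1000/(1000*9.81) + 4.02^2/(2*9.81)
   = 7.6 + 32.212 + 0.8237
   = 40.636 m.
H2 = 4.2 + 295*1000/(1000*9.81) + 2.63^2/(2*9.81)
   = 4.2 + 30.071 + 0.3525
   = 34.624 m.
h_L = H1 - H2 = 40.636 - 34.624 = 6.012 m.

6.012


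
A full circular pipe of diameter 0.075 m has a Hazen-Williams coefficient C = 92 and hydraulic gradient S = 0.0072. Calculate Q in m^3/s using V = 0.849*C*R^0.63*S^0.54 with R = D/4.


For a full circular pipe, R = D/4 = 0.075/4 = 0.0187 m.
V = 0.849 * 92 * 0.0187^0.63 * 0.0072^0.54
  = 0.849 * 92 * 0.081657 * 0.069656
  = 0.4443 m/s.
Pipe area A = pi*D^2/4 = pi*0.075^2/4 = 0.0044 m^2.
Q = A * V = 0.0044 * 0.4443 = 0.002 m^3/s.

0.002


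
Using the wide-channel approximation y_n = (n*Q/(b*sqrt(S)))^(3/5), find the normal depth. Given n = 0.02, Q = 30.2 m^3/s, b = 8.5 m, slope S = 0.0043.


We use the wide-channel approximation y_n = (n*Q/(b*sqrt(S)))^(3/5).
sqrt(S) = sqrt(0.0043) = 0.065574.
Numerator: n*Q = 0.02 * 30.2 = 0.604.
Denominator: b*sqrt(S) = 8.5 * 0.065574 = 0.557379.
arg = 1.0836.
y_n = 1.0836^(3/5) = 1.0494 m.

1.0494


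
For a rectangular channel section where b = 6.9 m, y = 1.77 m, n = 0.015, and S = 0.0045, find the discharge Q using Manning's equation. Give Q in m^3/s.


For a rectangular channel, the cross-sectional area A = b * y = 6.9 * 1.77 = 12.21 m^2.
The wetted perimeter P = b + 2y = 6.9 + 2*1.77 = 10.44 m.
Hydraulic radius R = A/P = 12.21/10.44 = 1.1698 m.
Velocity V = (1/n)*R^(2/3)*S^(1/2) = (1/0.015)*1.1698^(2/3)*0.0045^(1/2) = 4.9651 m/s.
Discharge Q = A * V = 12.21 * 4.9651 = 60.639 m^3/s.

60.639


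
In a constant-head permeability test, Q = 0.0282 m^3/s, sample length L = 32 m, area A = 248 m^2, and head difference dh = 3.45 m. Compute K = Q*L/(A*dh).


From K = Q*L / (A*dh):
Numerator: Q*L = 0.0282 * 32 = 0.9024.
Denominator: A*dh = 248 * 3.45 = 855.6.
K = 0.9024 / 855.6 = 0.001055 m/s.

0.001055


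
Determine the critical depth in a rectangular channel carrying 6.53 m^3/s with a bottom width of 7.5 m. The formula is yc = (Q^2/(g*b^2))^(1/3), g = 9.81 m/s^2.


Using yc = (Q^2 / (g * b^2))^(1/3):
Q^2 = 6.53^2 = 42.64.
g * b^2 = 9.81 * 7.5^2 = 9.81 * 56.25 = 551.81.
Q^2 / (g*b^2) = 42.64 / 551.81 = 0.0773.
yc = 0.0773^(1/3) = 0.4259 m.

0.4259


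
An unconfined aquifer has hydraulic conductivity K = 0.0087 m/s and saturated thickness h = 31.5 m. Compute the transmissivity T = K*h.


Transmissivity is defined as T = K * h.
T = 0.0087 * 31.5
  = 0.274 m^2/s.

0.274


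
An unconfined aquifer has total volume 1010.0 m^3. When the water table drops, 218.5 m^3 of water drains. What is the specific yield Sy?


Specific yield Sy = Volume drained / Total volume.
Sy = 218.5 / 1010.0
   = 0.2163.

0.2163


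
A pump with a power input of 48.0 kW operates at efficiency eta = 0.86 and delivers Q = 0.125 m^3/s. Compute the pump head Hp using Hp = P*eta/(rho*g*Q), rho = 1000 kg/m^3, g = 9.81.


Pump head formula: Hp = P * eta / (rho * g * Q).
Numerator: P * eta = 48.0 * 1000 * 0.86 = 41280.0 W.
Denominator: rho * g * Q = 1000 * 9.81 * 0.125 = 1226.25.
Hp = 41280.0 / 1226.25 = 33.66 m.

33.66


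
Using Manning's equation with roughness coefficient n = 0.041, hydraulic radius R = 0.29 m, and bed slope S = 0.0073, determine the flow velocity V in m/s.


Manning's equation gives V = (1/n) * R^(2/3) * S^(1/2).
First, compute R^(2/3) = 0.29^(2/3) = 0.4381.
Next, S^(1/2) = 0.0073^(1/2) = 0.08544.
Then 1/n = 1/0.041 = 24.39.
V = 24.39 * 0.4381 * 0.08544 = 0.913 m/s.

0.913


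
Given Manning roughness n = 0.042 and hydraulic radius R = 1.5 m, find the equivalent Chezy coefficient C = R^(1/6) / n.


The Chezy coefficient relates to Manning's n through C = R^(1/6) / n.
R^(1/6) = 1.5^(1/6) = 1.069913.
C = 1.069913 / 0.042 = 25.47 m^(1/2)/s.

25.47


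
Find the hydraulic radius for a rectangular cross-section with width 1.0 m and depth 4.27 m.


For a rectangular section:
Flow area A = b * y = 1.0 * 4.27 = 4.27 m^2.
Wetted perimeter P = b + 2y = 1.0 + 2*4.27 = 9.54 m.
Hydraulic radius R = A/P = 4.27 / 9.54 = 0.4476 m.

0.4476


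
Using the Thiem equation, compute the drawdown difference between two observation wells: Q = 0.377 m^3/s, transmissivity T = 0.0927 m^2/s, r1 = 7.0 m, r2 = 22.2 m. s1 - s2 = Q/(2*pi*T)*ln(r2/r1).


Thiem equation: s1 - s2 = Q/(2*pi*T) * ln(r2/r1).
ln(r2/r1) = ln(22.2/7.0) = 1.1542.
Q/(2*pi*T) = 0.377 / (2*pi*0.0927) = 0.377 / 0.5825 = 0.6473.
s1 - s2 = 0.6473 * 1.1542 = 0.7471 m.

0.7471


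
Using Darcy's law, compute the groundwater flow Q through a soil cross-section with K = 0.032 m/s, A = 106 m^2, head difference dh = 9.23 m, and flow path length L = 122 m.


Darcy's law: Q = K * A * i, where i = dh/L.
Hydraulic gradient i = 9.23 / 122 = 0.075656.
Q = 0.032 * 106 * 0.075656
  = 0.2566 m^3/s.

0.2566


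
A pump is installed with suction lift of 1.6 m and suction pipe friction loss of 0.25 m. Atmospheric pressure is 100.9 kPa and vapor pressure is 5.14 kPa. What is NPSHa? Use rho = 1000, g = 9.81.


NPSHa = p_atm/(rho*g) - z_s - hf_s - p_vap/(rho*g).
p_atm/(rho*g) = 100.9*1000 / (1000*9.81) = 10.285 m.
p_vap/(rho*g) = 5.14*1000 / (1000*9.81) = 0.524 m.
NPSHa = 10.285 - 1.6 - 0.25 - 0.524
      = 7.91 m.

7.91


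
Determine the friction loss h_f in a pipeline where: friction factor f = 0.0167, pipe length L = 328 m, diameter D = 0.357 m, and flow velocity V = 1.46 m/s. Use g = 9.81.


Darcy-Weisbach equation: h_f = f * (L/D) * V^2/(2g).
f * L/D = 0.0167 * 328/0.357 = 15.3434.
V^2/(2g) = 1.46^2 / (2*9.81) = 2.1316 / 19.62 = 0.1086 m.
h_f = 15.3434 * 0.1086 = 1.667 m.

1.667


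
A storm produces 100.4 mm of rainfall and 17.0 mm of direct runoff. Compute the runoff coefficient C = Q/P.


The runoff coefficient C = runoff depth / rainfall depth.
C = 17.0 / 100.4
  = 0.1693.

0.1693


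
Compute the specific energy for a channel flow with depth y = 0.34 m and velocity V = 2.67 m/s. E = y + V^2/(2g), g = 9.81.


Specific energy E = y + V^2/(2g).
Velocity head = V^2/(2g) = 2.67^2 / (2*9.81) = 7.1289 / 19.62 = 0.3633 m.
E = 0.34 + 0.3633 = 0.7033 m.

0.7033


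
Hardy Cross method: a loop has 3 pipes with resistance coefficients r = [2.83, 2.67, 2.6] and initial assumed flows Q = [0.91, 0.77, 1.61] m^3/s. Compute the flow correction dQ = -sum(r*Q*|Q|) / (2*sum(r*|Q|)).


Numerator terms (r*Q*|Q|): 2.83*0.91*|0.91| = 2.3435; 2.67*0.77*|0.77| = 1.583; 2.6*1.61*|1.61| = 6.7395.
Sum of numerator = 10.666.
Denominator terms (r*|Q|): 2.83*|0.91| = 2.5753; 2.67*|0.77| = 2.0559; 2.6*|1.61| = 4.186.
2 * sum of denominator = 2 * 8.8172 = 17.6344.
dQ = -10.666 / 17.6344 = -0.6048 m^3/s.

-0.6048


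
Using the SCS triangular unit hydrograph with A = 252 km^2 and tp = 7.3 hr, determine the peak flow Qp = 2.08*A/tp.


SCS formula: Qp = 2.08 * A / tp.
Qp = 2.08 * 252 / 7.3
   = 524.16 / 7.3
   = 71.8 m^3/s per cm.

71.8


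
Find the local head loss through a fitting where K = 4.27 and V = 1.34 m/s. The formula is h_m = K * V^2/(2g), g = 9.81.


Minor loss formula: h_m = K * V^2/(2g).
V^2 = 1.34^2 = 1.7956.
V^2/(2g) = 1.7956 / 19.62 = 0.0915 m.
h_m = 4.27 * 0.0915 = 0.3908 m.

0.3908


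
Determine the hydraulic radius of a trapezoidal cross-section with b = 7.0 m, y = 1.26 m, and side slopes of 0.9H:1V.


For a trapezoidal section with side slope z:
A = (b + z*y)*y = (7.0 + 0.9*1.26)*1.26 = 10.249 m^2.
P = b + 2*y*sqrt(1 + z^2) = 7.0 + 2*1.26*sqrt(1 + 0.9^2) = 10.39 m.
R = A/P = 10.249 / 10.39 = 0.9864 m.

0.9864


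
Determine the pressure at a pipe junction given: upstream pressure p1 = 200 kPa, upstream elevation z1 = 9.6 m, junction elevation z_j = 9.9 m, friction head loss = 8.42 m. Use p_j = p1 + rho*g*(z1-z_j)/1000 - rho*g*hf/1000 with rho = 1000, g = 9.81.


Junction pressure: p_j = p1 + rho*g*(z1 - z_j)/1000 - rho*g*hf/1000.
Elevation term = 1000*9.81*(9.6 - 9.9)/1000 = -2.943 kPa.
Friction term = 1000*9.81*8.42/1000 = 82.6 kPa.
p_j = 200 + -2.943 - 82.6 = 114.46 kPa.

114.46


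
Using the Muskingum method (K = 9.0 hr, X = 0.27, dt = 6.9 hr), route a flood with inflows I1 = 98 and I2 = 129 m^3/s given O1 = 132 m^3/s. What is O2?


Muskingum coefficients:
denom = 2*K*(1-X) + dt = 2*9.0*(1-0.27) + 6.9 = 20.04.
C0 = (dt - 2*K*X)/denom = (6.9 - 2*9.0*0.27)/20.04 = 0.1018.
C1 = (dt + 2*K*X)/denom = (6.9 + 2*9.0*0.27)/20.04 = 0.5868.
C2 = (2*K*(1-X) - dt)/denom = 0.3114.
O2 = C0*I2 + C1*I1 + C2*O1
   = 0.1018*129 + 0.5868*98 + 0.3114*132
   = 111.74 m^3/s.

111.74


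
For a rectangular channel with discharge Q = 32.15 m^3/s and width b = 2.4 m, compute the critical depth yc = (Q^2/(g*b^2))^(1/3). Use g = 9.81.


Using yc = (Q^2 / (g * b^2))^(1/3):
Q^2 = 32.15^2 = 1033.62.
g * b^2 = 9.81 * 2.4^2 = 9.81 * 5.76 = 56.51.
Q^2 / (g*b^2) = 1033.62 / 56.51 = 18.2909.
yc = 18.2909^(1/3) = 2.6349 m.

2.6349


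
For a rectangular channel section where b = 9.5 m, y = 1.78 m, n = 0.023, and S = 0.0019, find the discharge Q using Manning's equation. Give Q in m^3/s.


For a rectangular channel, the cross-sectional area A = b * y = 9.5 * 1.78 = 16.91 m^2.
The wetted perimeter P = b + 2y = 9.5 + 2*1.78 = 13.06 m.
Hydraulic radius R = A/P = 16.91/13.06 = 1.2948 m.
Velocity V = (1/n)*R^(2/3)*S^(1/2) = (1/0.023)*1.2948^(2/3)*0.0019^(1/2) = 2.2514 m/s.
Discharge Q = A * V = 16.91 * 2.2514 = 38.071 m^3/s.

38.071


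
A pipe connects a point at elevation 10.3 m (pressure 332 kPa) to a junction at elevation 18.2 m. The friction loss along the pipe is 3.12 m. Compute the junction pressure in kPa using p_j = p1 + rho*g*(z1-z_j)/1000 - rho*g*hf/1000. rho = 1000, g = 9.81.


Junction pressure: p_j = p1 + rho*g*(z1 - z_j)/1000 - rho*g*hf/1000.
Elevation term = 1000*9.81*(10.3 - 18.2)/1000 = -77.499 kPa.
Friction term = 1000*9.81*3.12/1000 = 30.607 kPa.
p_j = 332 + -77.499 - 30.607 = 223.89 kPa.

223.89


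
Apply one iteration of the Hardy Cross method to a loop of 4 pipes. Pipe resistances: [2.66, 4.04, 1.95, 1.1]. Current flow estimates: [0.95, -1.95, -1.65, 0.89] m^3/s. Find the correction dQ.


Numerator terms (r*Q*|Q|): 2.66*0.95*|0.95| = 2.4007; 4.04*-1.95*|-1.95| = -15.3621; 1.95*-1.65*|-1.65| = -5.3089; 1.1*0.89*|0.89| = 0.8713.
Sum of numerator = -17.399.
Denominator terms (r*|Q|): 2.66*|0.95| = 2.527; 4.04*|-1.95| = 7.878; 1.95*|-1.65| = 3.2175; 1.1*|0.89| = 0.979.
2 * sum of denominator = 2 * 14.6015 = 29.203.
dQ = --17.399 / 29.203 = 0.5958 m^3/s.

0.5958


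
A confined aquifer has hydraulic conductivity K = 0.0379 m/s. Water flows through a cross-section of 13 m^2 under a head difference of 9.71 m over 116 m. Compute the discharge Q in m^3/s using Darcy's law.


Darcy's law: Q = K * A * i, where i = dh/L.
Hydraulic gradient i = 9.71 / 116 = 0.083707.
Q = 0.0379 * 13 * 0.083707
  = 0.0412 m^3/s.

0.0412


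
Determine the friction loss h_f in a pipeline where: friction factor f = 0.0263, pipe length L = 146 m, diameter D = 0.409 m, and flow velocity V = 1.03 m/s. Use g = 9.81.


Darcy-Weisbach equation: h_f = f * (L/D) * V^2/(2g).
f * L/D = 0.0263 * 146/0.409 = 9.3883.
V^2/(2g) = 1.03^2 / (2*9.81) = 1.0609 / 19.62 = 0.0541 m.
h_f = 9.3883 * 0.0541 = 0.508 m.

0.508


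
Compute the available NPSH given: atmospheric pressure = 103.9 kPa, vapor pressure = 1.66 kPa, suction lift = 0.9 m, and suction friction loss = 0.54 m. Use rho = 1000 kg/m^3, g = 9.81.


NPSHa = p_atm/(rho*g) - z_s - hf_s - p_vap/(rho*g).
p_atm/(rho*g) = 103.9*1000 / (1000*9.81) = 10.591 m.
p_vap/(rho*g) = 1.66*1000 / (1000*9.81) = 0.169 m.
NPSHa = 10.591 - 0.9 - 0.54 - 0.169
      = 8.98 m.

8.98


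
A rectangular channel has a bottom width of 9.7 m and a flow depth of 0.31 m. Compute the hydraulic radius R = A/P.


For a rectangular section:
Flow area A = b * y = 9.7 * 0.31 = 3.01 m^2.
Wetted perimeter P = b + 2y = 9.7 + 2*0.31 = 10.32 m.
Hydraulic radius R = A/P = 3.01 / 10.32 = 0.2914 m.

0.2914


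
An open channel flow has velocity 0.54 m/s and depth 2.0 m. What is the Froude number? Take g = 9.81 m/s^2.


The Froude number is defined as Fr = V / sqrt(g*y).
g*y = 9.81 * 2.0 = 19.62.
sqrt(g*y) = sqrt(19.62) = 4.4294.
Fr = 0.54 / 4.4294 = 0.1219.

0.1219


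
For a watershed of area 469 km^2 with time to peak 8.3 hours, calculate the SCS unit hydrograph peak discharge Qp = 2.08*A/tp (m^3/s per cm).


SCS formula: Qp = 2.08 * A / tp.
Qp = 2.08 * 469 / 8.3
   = 975.52 / 8.3
   = 117.53 m^3/s per cm.

117.53


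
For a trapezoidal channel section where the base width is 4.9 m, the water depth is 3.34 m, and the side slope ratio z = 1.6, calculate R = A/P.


For a trapezoidal section with side slope z:
A = (b + z*y)*y = (4.9 + 1.6*3.34)*3.34 = 34.215 m^2.
P = b + 2*y*sqrt(1 + z^2) = 4.9 + 2*3.34*sqrt(1 + 1.6^2) = 17.504 m.
R = A/P = 34.215 / 17.504 = 1.9547 m.

1.9547


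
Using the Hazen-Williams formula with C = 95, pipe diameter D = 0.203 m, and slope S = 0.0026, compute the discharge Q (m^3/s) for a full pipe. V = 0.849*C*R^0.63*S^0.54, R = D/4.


For a full circular pipe, R = D/4 = 0.203/4 = 0.0508 m.
V = 0.849 * 95 * 0.0508^0.63 * 0.0026^0.54
  = 0.849 * 95 * 0.152906 * 0.040187
  = 0.4956 m/s.
Pipe area A = pi*D^2/4 = pi*0.203^2/4 = 0.0324 m^2.
Q = A * V = 0.0324 * 0.4956 = 0.016 m^3/s.

0.016
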